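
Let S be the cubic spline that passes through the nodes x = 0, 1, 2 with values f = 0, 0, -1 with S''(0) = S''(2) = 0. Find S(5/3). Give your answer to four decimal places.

-0.5926

With M_i denoting the second derivative at x_i, h_i = 1, 1, and Δ_i = (y_(i+1) − y_i)/h_i = 0, -1:
  1·M_0 + 4·M_1 + 1·M_2 = 6(Δ_1 - Δ_0) = -6
Natural end conditions: M_0 = M_2 = 0.
Solving the tridiagonal system: M_0 = 0, M_1 = -3/2, M_2 = 0.
On [1, 2], S(x) = 0 - 1/2·(x - 1) - 3/4·(x - 1)² + 1/4·(x - 1)³.
With (x - 1) = 2/3: S(5/3) = -16/27.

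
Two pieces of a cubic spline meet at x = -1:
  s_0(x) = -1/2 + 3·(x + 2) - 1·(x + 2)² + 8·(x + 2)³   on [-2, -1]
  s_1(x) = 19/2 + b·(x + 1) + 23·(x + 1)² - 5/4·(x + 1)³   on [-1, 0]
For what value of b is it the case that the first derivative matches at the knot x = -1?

25

s_0'(x) = 3 - 2·(x + 2) + 24·(x + 2)², so s_0'(-1) = 25. On the right, s_1'(-1) = b, so b = 25.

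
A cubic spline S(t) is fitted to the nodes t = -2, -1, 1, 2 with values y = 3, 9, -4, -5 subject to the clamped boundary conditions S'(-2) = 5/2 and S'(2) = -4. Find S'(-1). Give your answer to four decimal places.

Let M_i = S''(x_i). Step sizes h_i = 1, 2, 1; slopes of the chords Δ_i = (y_(i+1) - y_i)/h_i = 6, -13/2, -1.
  1·M_0 + 6·M_1 + 2·M_2 = 6(Δ_1 - Δ_0) = -75
  2·M_1 + 6·M_2 + 1·M_3 = 6(Δ_2 - Δ_1) = 33
Clamped end conditions give two more equations: 2h_0·M_0 + h_0·M_1 = 6(Δ_0 - S'(-2)) = 21 and h_2·M_2 + 2h_2·M_3 = 6(S'(2) - Δ_2) = -18.
Solving: M_0 = 737/35, M_1 = -739/35, M_2 = 536/35, M_3 = -583/35.
On [-1, 1], S'(t) = b_1 + 2c_1·(t + 1) + 3d_1·(t + 1)² with b_1 = Δ_1 - h_1(2M_1 + M_2)/6 = 173/70, c_1 = M_1/2 = -739/70, d_1 = (M_2 - M_1)/(6h_1) = 85/28. So S'(-1) = 173/70.

2.4714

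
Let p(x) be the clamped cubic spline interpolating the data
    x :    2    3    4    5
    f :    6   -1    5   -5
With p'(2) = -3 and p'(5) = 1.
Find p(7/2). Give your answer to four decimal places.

2.5417

Put M_i = p'' at the i-th knot. Here h = (1, 1, 1) and Δ = (-7, 6, -10), so the interior equations h_(i-1)·M_(i-1) + 2(h_(i-1)+h_i)·M_i + h_i·M_(i+1) = 6(Δ_i − Δ_(i-1)) read
  1·M_0 + 4·M_1 + 1·M_2 = 6(Δ_1 - Δ_0) = 78
  1·M_1 + 4·M_2 + 1·M_3 = 6(Δ_2 - Δ_1) = -96
Clamped end conditions give two more equations: 2h_0·M_0 + h_0·M_1 = 6(Δ_0 - p'(2)) = -24 and h_2·M_2 + 2h_2·M_3 = 6(p'(5) - Δ_2) = 66.
Solving: M_0 = -476/15, M_1 = 592/15, M_2 = -722/15, M_3 = 856/15.
On [3, 4], p(x) = -1 + 13/15·(x - 3) + 296/15·(x - 3)² - 73/5·(x - 3)³.
With (x - 3) = 1/2: p(7/2) = 61/24.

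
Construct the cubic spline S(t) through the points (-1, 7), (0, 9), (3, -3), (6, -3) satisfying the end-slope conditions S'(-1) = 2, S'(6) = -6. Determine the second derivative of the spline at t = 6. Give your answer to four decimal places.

With σ_i denoting the second derivative at x_i, h_i = 1, 3, 3, and Δ_i = (y_(i+1) − y_i)/h_i = 2, -4, 0:
  1·σ_0 + 8·σ_1 + 3·σ_2 = 6(Δ_1 - Δ_0) = -36
  3·σ_1 + 12·σ_2 + 3·σ_3 = 6(Δ_2 - Δ_1) = 24
Clamped end conditions give two more equations: 2h_0·σ_0 + h_0·σ_1 = 6(Δ_0 - S'(-1)) = 0 and h_2·σ_2 + 2h_2·σ_3 = 6(S'(6) - Δ_2) = -36.
Solving: σ_0 = 112/31, σ_1 = -224/31, σ_2 = 188/31, σ_3 = -280/31.

-9.0323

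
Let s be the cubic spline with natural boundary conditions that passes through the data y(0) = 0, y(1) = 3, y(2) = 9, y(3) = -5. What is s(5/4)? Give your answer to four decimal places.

5.0969

Let σ_i = s''(x_i). Step sizes h_i = 1, 1, 1; slopes of the chords Δ_i = (y_(i+1) - y_i)/h_i = 3, 6, -14.
  1·σ_0 + 4·σ_1 + 1·σ_2 = 6(Δ_1 - Δ_0) = 18
  1·σ_1 + 4·σ_2 + 1·σ_3 = 6(Δ_2 - Δ_1) = -120
Natural end conditions: σ_0 = σ_3 = 0.
Forward elimination and back-substitution give σ_0 = 0, σ_1 = 64/5, σ_2 = -166/5, σ_3 = 0.
On [1, 2], s(t) = 3 + 109/15·(t - 1) + 32/5·(t - 1)² - 23/3·(t - 1)³.
With (t - 1) = 1/4: s(5/4) = 1631/320.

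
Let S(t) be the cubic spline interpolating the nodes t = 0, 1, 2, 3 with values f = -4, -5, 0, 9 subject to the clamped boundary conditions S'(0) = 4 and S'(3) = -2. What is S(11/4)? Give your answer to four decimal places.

8.4000

With σ_i denoting the second derivative at x_i, h_i = 1, 1, 1, and Δ_i = (y_(i+1) − y_i)/h_i = -1, 5, 9:
  1·σ_0 + 4·σ_1 + 1·σ_2 = 6(Δ_1 - Δ_0) = 36
  1·σ_1 + 4·σ_2 + 1·σ_3 = 6(Δ_2 - Δ_1) = 24
Clamped end conditions give two more equations: 2h_0·σ_0 + h_0·σ_1 = 6(Δ_0 - S'(0)) = -30 and h_2·σ_2 + 2h_2·σ_3 = 6(S'(3) - Δ_2) = -66.
Solving: σ_0 = -102/5, σ_1 = 54/5, σ_2 = 66/5, σ_3 = -198/5.
On [2, 3], S(t) = 0 + 56/5·(t - 2) + 33/5·(t - 2)² - 44/5·(t - 2)³.
With (t - 2) = 3/4: S(11/4) = 42/5.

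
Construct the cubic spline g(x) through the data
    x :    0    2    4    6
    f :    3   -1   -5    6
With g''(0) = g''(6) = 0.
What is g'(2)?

-3

With M_i denoting the second derivative at x_i, h_i = 2, 2, 2, and Δ_i = (y_(i+1) − y_i)/h_i = -2, -2, 11/2:
  2·M_0 + 8·M_1 + 2·M_2 = 6(Δ_1 - Δ_0) = 0
  2·M_1 + 8·M_2 + 2·M_3 = 6(Δ_2 - Δ_1) = 45
Natural end conditions: M_0 = M_3 = 0.
Solving the tridiagonal system: M_0 = 0, M_1 = -3/2, M_2 = 6, M_3 = 0.
On [2, 4], g'(x) = b_1 + 2c_1·(x - 2) + 3d_1·(x - 2)² with b_1 = Δ_1 - h_1(2M_1 + M_2)/6 = -3, c_1 = M_1/2 = -3/4, d_1 = (M_2 - M_1)/(6h_1) = 5/8. So g'(2) = -3.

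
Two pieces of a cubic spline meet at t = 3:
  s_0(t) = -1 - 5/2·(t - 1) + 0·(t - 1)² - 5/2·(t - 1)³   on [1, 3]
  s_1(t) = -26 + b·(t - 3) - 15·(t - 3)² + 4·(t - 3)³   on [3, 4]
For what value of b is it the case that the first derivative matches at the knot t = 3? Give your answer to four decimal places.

s_0'(t) = -5/2 + 0·(t - 1) - 15/2·(t - 1)², so s_0'(3) = -65/2. On the right, s_1'(3) = b, so b = -65/2.

-32.5000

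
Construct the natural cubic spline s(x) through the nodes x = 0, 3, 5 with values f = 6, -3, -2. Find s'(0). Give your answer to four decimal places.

Put M_i = s'' at the i-th knot. Here h = (3, 2) and Δ = (-3, 1/2), so the interior equations h_(i-1)·M_(i-1) + 2(h_(i-1)+h_i)·M_i + h_i·M_(i+1) = 6(Δ_i − Δ_(i-1)) read
  3·M_0 + 10·M_1 + 2·M_2 = 6(Δ_1 - Δ_0) = 21
Natural end conditions: M_0 = M_2 = 0.
Forward elimination and back-substitution give M_0 = 0, M_1 = 21/10, M_2 = 0.
On [0, 3], s'(x) = b_0 + 2c_0·x + 3d_0·x² with b_0 = Δ_0 - h_0(2M_0 + M_1)/6 = -81/20, c_0 = M_0/2 = 0, d_0 = (M_1 - M_0)/(6h_0) = 7/60. So s'(0) = -81/20.

-4.0500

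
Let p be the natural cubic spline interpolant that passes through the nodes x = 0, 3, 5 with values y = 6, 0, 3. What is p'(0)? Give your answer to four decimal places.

With M_i denoting the second derivative at x_i, h_i = 3, 2, and Δ_i = (y_(i+1) − y_i)/h_i = -2, 3/2:
  3·M_0 + 10·M_1 + 2·M_2 = 6(Δ_1 - Δ_0) = 21
Natural end conditions: M_0 = M_2 = 0.
Hence M_0 = 0, M_1 = 21/10, M_2 = 0.
On [0, 3], p'(x) = b_0 + 2c_0·x + 3d_0·x² with b_0 = Δ_0 - h_0(2M_0 + M_1)/6 = -61/20, c_0 = M_0/2 = 0, d_0 = (M_1 - M_0)/(6h_0) = 7/60. So p'(0) = -61/20.

-3.0500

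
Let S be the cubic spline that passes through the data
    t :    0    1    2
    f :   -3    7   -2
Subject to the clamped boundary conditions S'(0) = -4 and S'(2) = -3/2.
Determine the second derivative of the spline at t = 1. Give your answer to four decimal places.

-59.5000

Let M_i = S''(x_i). Step sizes h_i = 1, 1; slopes of the chords Δ_i = (y_(i+1) - y_i)/h_i = 10, -9.
  1·M_0 + 4·M_1 + 1·M_2 = 6(Δ_1 - Δ_0) = -114
Clamped end conditions give two more equations: 2h_0·M_0 + h_0·M_1 = 6(Δ_0 - S'(0)) = 84 and h_1·M_1 + 2h_1·M_2 = 6(S'(2) - Δ_1) = 45.
Hence M_0 = 287/4, M_1 = -119/2, M_2 = 209/4.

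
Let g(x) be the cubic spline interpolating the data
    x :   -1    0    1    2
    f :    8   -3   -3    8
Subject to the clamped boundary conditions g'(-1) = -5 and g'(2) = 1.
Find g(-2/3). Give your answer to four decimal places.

With σ_i denoting the second derivative at x_i, h_i = 1, 1, 1, and Δ_i = (y_(i+1) − y_i)/h_i = -11, 0, 11:
  1·σ_0 + 4·σ_1 + 1·σ_2 = 6(Δ_1 - Δ_0) = 66
  1·σ_1 + 4·σ_2 + 1·σ_3 = 6(Δ_2 - Δ_1) = 66
Clamped end conditions give two more equations: 2h_0·σ_0 + h_0·σ_1 = 6(Δ_0 - g'(-1)) = -36 and h_2·σ_2 + 2h_2·σ_3 = 6(g'(2) - Δ_2) = -60.
Forward elimination and back-substitution give σ_0 = -134/5, σ_1 = 88/5, σ_2 = 112/5, σ_3 = -206/5.
On [-1, 0], g(x) = 8 - 5·(x + 1) - 67/5·(x + 1)² + 37/5·(x + 1)³.
With (x + 1) = 1/3: g(-2/3) = 691/135.

5.1185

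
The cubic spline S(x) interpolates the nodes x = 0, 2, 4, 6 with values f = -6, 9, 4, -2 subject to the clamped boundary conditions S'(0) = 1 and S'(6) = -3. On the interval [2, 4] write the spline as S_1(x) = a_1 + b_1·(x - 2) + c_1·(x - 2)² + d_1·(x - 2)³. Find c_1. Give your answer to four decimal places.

Put M_i = S'' at the i-th knot. Here h = (2, 2, 2) and Δ = (15/2, -5/2, -3), so the interior equations h_(i-1)·M_(i-1) + 2(h_(i-1)+h_i)·M_i + h_i·M_(i+1) = 6(Δ_i − Δ_(i-1)) read
  2·M_0 + 8·M_1 + 2·M_2 = 6(Δ_1 - Δ_0) = -60
  2·M_1 + 8·M_2 + 2·M_3 = 6(Δ_2 - Δ_1) = -3
Clamped end conditions give two more equations: 2h_0·M_0 + h_0·M_1 = 6(Δ_0 - S'(0)) = 39 and h_2·M_2 + 2h_2·M_3 = 6(S'(6) - Δ_2) = 0.
Hence M_0 = 238/15, M_1 = -367/30, M_2 = 46/15, M_3 = -23/15.
On [2, 4], with S_1(x) = a_1 + b_1·(x - 2) + c_1·(x - 2)² + d_1·(x - 2)³: c_1 = M_1/2 = -367/60, d_1 = (M_2 - M_1)/(6h_1) = 51/40, b_1 = Δ_1 - h_1(2M_1 + M_2)/6 = 139/30.

-6.1167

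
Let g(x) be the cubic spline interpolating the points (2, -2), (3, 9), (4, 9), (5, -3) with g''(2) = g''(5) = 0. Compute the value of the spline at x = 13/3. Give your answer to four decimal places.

5.9136

With σ_i denoting the second derivative at x_i, h_i = 1, 1, 1, and Δ_i = (y_(i+1) − y_i)/h_i = 11, 0, -12:
  1·σ_0 + 4·σ_1 + 1·σ_2 = 6(Δ_1 - Δ_0) = -66
  1·σ_1 + 4·σ_2 + 1·σ_3 = 6(Δ_2 - Δ_1) = -72
Natural end conditions: σ_0 = σ_3 = 0.
Hence σ_0 = 0, σ_1 = -64/5, σ_2 = -74/5, σ_3 = 0.
On [4, 5], g(x) = 9 - 106/15·(x - 4) - 37/5·(x - 4)² + 37/15·(x - 4)³.
With (x - 4) = 1/3: g(13/3) = 479/81.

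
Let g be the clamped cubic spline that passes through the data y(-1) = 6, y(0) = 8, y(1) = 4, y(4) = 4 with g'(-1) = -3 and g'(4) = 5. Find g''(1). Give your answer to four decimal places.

3.7931

Put M_i = g'' at the i-th knot. Here h = (1, 1, 3) and Δ = (2, -4, 0), so the interior equations h_(i-1)·M_(i-1) + 2(h_(i-1)+h_i)·M_i + h_i·M_(i+1) = 6(Δ_i − Δ_(i-1)) read
  1·M_0 + 4·M_1 + 1·M_2 = 6(Δ_1 - Δ_0) = -36
  1·M_1 + 8·M_2 + 3·M_3 = 6(Δ_2 - Δ_1) = 24
Clamped end conditions give two more equations: 2h_0·M_0 + h_0·M_1 = 6(Δ_0 - g'(-1)) = 30 and h_2·M_2 + 2h_2·M_3 = 6(g'(4) - Δ_2) = 30.
Solving the tridiagonal system: M_0 = 662/29, M_1 = -454/29, M_2 = 110/29, M_3 = 90/29.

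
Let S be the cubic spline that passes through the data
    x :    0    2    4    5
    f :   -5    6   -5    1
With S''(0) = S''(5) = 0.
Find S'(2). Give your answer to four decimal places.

Let σ_i = S''(x_i). Step sizes h_i = 2, 2, 1; slopes of the chords Δ_i = (y_(i+1) - y_i)/h_i = 11/2, -11/2, 6.
  2·σ_0 + 8·σ_1 + 2·σ_2 = 6(Δ_1 - Δ_0) = -66
  2·σ_1 + 6·σ_2 + 1·σ_3 = 6(Δ_2 - Δ_1) = 69
Natural end conditions: σ_0 = σ_3 = 0.
Solving the tridiagonal system: σ_0 = 0, σ_1 = -267/22, σ_2 = 171/11, σ_3 = 0.
On [2, 4], S'(x) = b_1 + 2c_1·(x - 2) + 3d_1·(x - 2)² with b_1 = Δ_1 - h_1(2σ_1 + σ_2)/6 = -57/22, c_1 = σ_1/2 = -267/44, d_1 = (σ_2 - σ_1)/(6h_1) = 203/88. So S'(2) = -57/22.

-2.5909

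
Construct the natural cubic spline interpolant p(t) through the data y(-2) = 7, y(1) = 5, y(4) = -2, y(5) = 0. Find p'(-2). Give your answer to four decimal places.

Let m_i = p''(x_i). Step sizes h_i = 3, 3, 1; slopes of the chords Δ_i = (y_(i+1) - y_i)/h_i = -2/3, -7/3, 2.
  3·m_0 + 12·m_1 + 3·m_2 = 6(Δ_1 - Δ_0) = -10
  3·m_1 + 8·m_2 + 1·m_3 = 6(Δ_2 - Δ_1) = 26
Natural end conditions: m_0 = m_3 = 0.
Forward elimination and back-substitution give m_0 = 0, m_1 = -158/87, m_2 = 114/29, m_3 = 0.
On [-2, 1], p'(t) = b_0 + 2c_0·(t + 2) + 3d_0·(t + 2)² with b_0 = Δ_0 - h_0(2m_0 + m_1)/6 = 7/29, c_0 = m_0/2 = 0, d_0 = (m_1 - m_0)/(6h_0) = -79/783. So p'(-2) = 7/29.

0.2414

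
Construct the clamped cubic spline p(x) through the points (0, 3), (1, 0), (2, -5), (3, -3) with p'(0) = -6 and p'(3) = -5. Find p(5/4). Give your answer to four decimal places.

Let σ_i = p''(x_i). Step sizes h_i = 1, 1, 1; slopes of the chords Δ_i = (y_(i+1) - y_i)/h_i = -3, -5, 2.
  1·σ_0 + 4·σ_1 + 1·σ_2 = 6(Δ_1 - Δ_0) = -12
  1·σ_1 + 4·σ_2 + 1·σ_3 = 6(Δ_2 - Δ_1) = 42
Clamped end conditions give two more equations: 2h_0·σ_0 + h_0·σ_1 = 6(Δ_0 - p'(0)) = 18 and h_2·σ_2 + 2h_2·σ_3 = 6(p'(3) - Δ_2) = -42.
Forward elimination and back-substitution give σ_0 = 226/15, σ_1 = -182/15, σ_2 = 322/15, σ_3 = -476/15.
On [1, 2], p(x) = 0 - 68/15·(x - 1) - 91/15·(x - 1)² + 28/5·(x - 1)³.
With (x - 1) = 1/4: p(5/4) = -57/40.

-1.4250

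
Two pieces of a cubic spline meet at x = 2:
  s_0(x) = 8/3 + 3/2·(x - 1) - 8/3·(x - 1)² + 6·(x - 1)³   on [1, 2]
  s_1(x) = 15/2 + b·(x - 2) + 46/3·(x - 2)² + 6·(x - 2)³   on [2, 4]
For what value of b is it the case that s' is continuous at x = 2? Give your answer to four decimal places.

s_0'(x) = 3/2 - 16/3·(x - 1) + 18·(x - 1)², so s_0'(2) = 85/6. On the right, s_1'(2) = b, so b = 85/6.

14.1667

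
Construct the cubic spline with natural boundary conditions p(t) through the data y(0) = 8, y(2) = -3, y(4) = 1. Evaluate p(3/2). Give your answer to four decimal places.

Put σ_i = p'' at the i-th knot. Here h = (2, 2) and Δ = (-11/2, 2), so the interior equations h_(i-1)·σ_(i-1) + 2(h_(i-1)+h_i)·σ_i + h_i·σ_(i+1) = 6(Δ_i − Δ_(i-1)) read
  2·σ_0 + 8·σ_1 + 2·σ_2 = 6(Δ_1 - Δ_0) = 45
Natural end conditions: σ_0 = σ_2 = 0.
Hence σ_0 = 0, σ_1 = 45/8, σ_2 = 0.
On [0, 2], p(t) = 8 - 59/8·t + 0·t² + 15/32·t³.
With t = 3/2: p(3/2) = -379/256.

-1.4805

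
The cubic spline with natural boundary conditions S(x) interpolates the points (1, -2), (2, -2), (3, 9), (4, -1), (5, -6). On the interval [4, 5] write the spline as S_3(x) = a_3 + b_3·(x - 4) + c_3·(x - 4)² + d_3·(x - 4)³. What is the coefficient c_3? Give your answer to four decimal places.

9.1071

Put M_i = S'' at the i-th knot. Here h = (1, 1, 1, 1) and Δ = (0, 11, -10, -5), so the interior equations h_(i-1)·M_(i-1) + 2(h_(i-1)+h_i)·M_i + h_i·M_(i+1) = 6(Δ_i − Δ_(i-1)) read
  1·M_0 + 4·M_1 + 1·M_2 = 6(Δ_1 - Δ_0) = 66
  1·M_1 + 4·M_2 + 1·M_3 = 6(Δ_2 - Δ_1) = -126
  1·M_2 + 4·M_3 + 1·M_4 = 6(Δ_3 - Δ_2) = 30
Natural end conditions: M_0 = M_4 = 0.
Hence M_0 = 0, M_1 = 381/14, M_2 = -300/7, M_3 = 255/14, M_4 = 0.
On [4, 5], with S_3(x) = a_3 + b_3·(x - 4) + c_3·(x - 4)² + d_3·(x - 4)³: c_3 = M_3/2 = 255/28, d_3 = (M_4 - M_3)/(6h_3) = -85/28, b_3 = Δ_3 - h_3(2M_3 + M_4)/6 = -155/14.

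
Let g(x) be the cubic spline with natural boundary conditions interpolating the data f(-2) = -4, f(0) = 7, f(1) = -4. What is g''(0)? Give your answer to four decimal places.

-16.5000

Write m_i for g''(x_i). With h_i = 2, 1 and divided differences Δ_i = 11/2, -11, the continuity of g' gives the tridiagonal system
  2·m_0 + 6·m_1 + 1·m_2 = 6(Δ_1 - Δ_0) = -99
Natural end conditions: m_0 = m_2 = 0.
Hence m_0 = 0, m_1 = -33/2, m_2 = 0.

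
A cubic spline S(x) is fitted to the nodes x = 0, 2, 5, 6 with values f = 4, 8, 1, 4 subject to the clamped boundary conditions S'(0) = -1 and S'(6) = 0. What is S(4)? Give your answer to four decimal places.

With m_i denoting the second derivative at x_i, h_i = 2, 3, 1, and Δ_i = (y_(i+1) − y_i)/h_i = 2, -7/3, 3:
  2·m_0 + 10·m_1 + 3·m_2 = 6(Δ_1 - Δ_0) = -26
  3·m_1 + 8·m_2 + 1·m_3 = 6(Δ_2 - Δ_1) = 32
Clamped end conditions give two more equations: 2h_0·m_0 + h_0·m_1 = 6(Δ_0 - S'(0)) = 18 and h_2·m_2 + 2h_2·m_3 = 6(S'(6) - Δ_2) = -18.
Solving: m_0 = 304/39, m_1 = -257/39, m_2 = 316/39, m_3 = -509/39.
On [2, 5], S(x) = 8 + 8/39·(x - 2) - 257/78·(x - 2)² + 191/234·(x - 2)³.
With (x - 2) = 2: S(4) = 206/117.

1.7607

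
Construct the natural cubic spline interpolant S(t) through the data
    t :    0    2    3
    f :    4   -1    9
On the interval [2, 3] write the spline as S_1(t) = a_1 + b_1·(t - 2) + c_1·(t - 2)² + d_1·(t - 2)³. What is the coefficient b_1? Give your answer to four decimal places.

5.8333

Let M_i = S''(x_i). Step sizes h_i = 2, 1; slopes of the chords Δ_i = (y_(i+1) - y_i)/h_i = -5/2, 10.
  2·M_0 + 6·M_1 + 1·M_2 = 6(Δ_1 - Δ_0) = 75
Natural end conditions: M_0 = M_2 = 0.
Solving: M_0 = 0, M_1 = 25/2, M_2 = 0.
On [2, 3], with S_1(t) = a_1 + b_1·(t - 2) + c_1·(t - 2)² + d_1·(t - 2)³: c_1 = M_1/2 = 25/4, d_1 = (M_2 - M_1)/(6h_1) = -25/12, b_1 = Δ_1 - h_1(2M_1 + M_2)/6 = 35/6.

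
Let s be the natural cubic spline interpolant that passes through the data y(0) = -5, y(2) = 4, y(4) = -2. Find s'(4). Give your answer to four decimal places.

With m_i denoting the second derivative at x_i, h_i = 2, 2, and Δ_i = (y_(i+1) − y_i)/h_i = 9/2, -3:
  2·m_0 + 8·m_1 + 2·m_2 = 6(Δ_1 - Δ_0) = -45
Natural end conditions: m_0 = m_2 = 0.
Forward elimination and back-substitution give m_0 = 0, m_1 = -45/8, m_2 = 0.
On [2, 4], s'(t) = b_1 + 2c_1·(t - 2) + 3d_1·(t - 2)² with b_1 = Δ_1 - h_1(2m_1 + m_2)/6 = 3/4, c_1 = m_1/2 = -45/16, d_1 = (m_2 - m_1)/(6h_1) = 15/32. So s'(4) = -39/8.

-4.8750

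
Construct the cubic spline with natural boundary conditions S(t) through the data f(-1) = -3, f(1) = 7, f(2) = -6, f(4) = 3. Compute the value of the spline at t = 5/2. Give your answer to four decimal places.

Write M_i for S''(x_i). With h_i = 2, 1, 2 and divided differences Δ_i = 5, -13, 9/2, the continuity of S' gives the tridiagonal system
  2·M_0 + 6·M_1 + 1·M_2 = 6(Δ_1 - Δ_0) = -108
  1·M_1 + 6·M_2 + 2·M_3 = 6(Δ_2 - Δ_1) = 105
Natural end conditions: M_0 = M_3 = 0.
Forward elimination and back-substitution give M_0 = 0, M_1 = -753/35, M_2 = 738/35, M_3 = 0.
On [2, 4], S(t) = -6 - 669/70·(t - 2) + 369/35·(t - 2)² - 123/70·(t - 2)³.
With (t - 2) = 1/2: S(5/2) = -669/80.

-8.3625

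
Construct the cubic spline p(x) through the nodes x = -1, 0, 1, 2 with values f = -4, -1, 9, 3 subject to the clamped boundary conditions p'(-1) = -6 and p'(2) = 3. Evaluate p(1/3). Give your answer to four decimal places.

Write m_i for p''(x_i). With h_i = 1, 1, 1 and divided differences Δ_i = 3, 10, -6, the continuity of p' gives the tridiagonal system
  1·m_0 + 4·m_1 + 1·m_2 = 6(Δ_1 - Δ_0) = 42
  1·m_1 + 4·m_2 + 1·m_3 = 6(Δ_2 - Δ_1) = -96
Clamped end conditions give two more equations: 2h_0·m_0 + h_0·m_1 = 6(Δ_0 - p'(-1)) = 54 and h_2·m_2 + 2h_2·m_3 = 6(p'(2) - Δ_2) = 54.
Solving: m_0 = 96/5, m_1 = 78/5, m_2 = -198/5, m_3 = 234/5.
On [0, 1], p(x) = -1 + 57/5·x + 39/5·x² - 46/5·x³.
With x = 1/3: p(1/3) = 449/135.

3.3259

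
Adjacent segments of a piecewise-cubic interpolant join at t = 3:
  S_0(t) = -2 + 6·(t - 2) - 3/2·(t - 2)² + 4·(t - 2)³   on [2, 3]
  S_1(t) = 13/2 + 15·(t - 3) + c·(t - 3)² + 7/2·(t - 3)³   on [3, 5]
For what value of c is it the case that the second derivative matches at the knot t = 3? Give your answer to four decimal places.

10.5000

S_0''(t) = -3 + 24·(t - 2), so S_0''(3) = 21. On the right, S_1''(3) = 2c, so c = 21/2.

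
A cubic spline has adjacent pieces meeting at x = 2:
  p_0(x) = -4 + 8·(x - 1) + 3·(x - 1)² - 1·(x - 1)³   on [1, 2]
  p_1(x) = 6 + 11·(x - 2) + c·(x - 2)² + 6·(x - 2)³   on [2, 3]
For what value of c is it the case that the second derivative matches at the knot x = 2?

0

p_0''(x) = 6 - 6·(x - 1), so p_0''(2) = 0. On the right, p_1''(2) = 2c, so c = 0.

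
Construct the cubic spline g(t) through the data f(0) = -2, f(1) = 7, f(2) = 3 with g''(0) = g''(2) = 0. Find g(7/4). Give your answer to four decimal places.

4.7617

Put σ_i = g'' at the i-th knot. Here h = (1, 1) and Δ = (9, -4), so the interior equations h_(i-1)·σ_(i-1) + 2(h_(i-1)+h_i)·σ_i + h_i·σ_(i+1) = 6(Δ_i − Δ_(i-1)) read
  1·σ_0 + 4·σ_1 + 1·σ_2 = 6(Δ_1 - Δ_0) = -78
Natural end conditions: σ_0 = σ_2 = 0.
Forward elimination and back-substitution give σ_0 = 0, σ_1 = -39/2, σ_2 = 0.
On [1, 2], g(t) = 7 + 5/2·(t - 1) - 39/4·(t - 1)² + 13/4·(t - 1)³.
With (t - 1) = 3/4: g(7/4) = 1219/256.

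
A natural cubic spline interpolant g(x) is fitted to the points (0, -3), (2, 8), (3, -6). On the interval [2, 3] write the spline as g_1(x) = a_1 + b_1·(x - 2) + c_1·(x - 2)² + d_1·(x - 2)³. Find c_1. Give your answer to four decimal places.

-9.7500

Let σ_i = g''(x_i). Step sizes h_i = 2, 1; slopes of the chords Δ_i = (y_(i+1) - y_i)/h_i = 11/2, -14.
  2·σ_0 + 6·σ_1 + 1·σ_2 = 6(Δ_1 - Δ_0) = -117
Natural end conditions: σ_0 = σ_2 = 0.
Hence σ_0 = 0, σ_1 = -39/2, σ_2 = 0.
On [2, 3], with g_1(x) = a_1 + b_1·(x - 2) + c_1·(x - 2)² + d_1·(x - 2)³: c_1 = σ_1/2 = -39/4, d_1 = (σ_2 - σ_1)/(6h_1) = 13/4, b_1 = Δ_1 - h_1(2σ_1 + σ_2)/6 = -15/2.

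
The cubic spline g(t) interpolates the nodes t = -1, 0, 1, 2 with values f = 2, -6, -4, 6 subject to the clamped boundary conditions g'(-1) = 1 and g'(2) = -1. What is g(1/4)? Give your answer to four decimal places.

Write M_i for g''(x_i). With h_i = 1, 1, 1 and divided differences Δ_i = -8, 2, 10, the continuity of g' gives the tridiagonal system
  1·M_0 + 4·M_1 + 1·M_2 = 6(Δ_1 - Δ_0) = 60
  1·M_1 + 4·M_2 + 1·M_3 = 6(Δ_2 - Δ_1) = 48
Clamped end conditions give two more equations: 2h_0·M_0 + h_0·M_1 = 6(Δ_0 - g'(-1)) = -54 and h_2·M_2 + 2h_2·M_3 = 6(g'(2) - Δ_2) = -66.
Hence M_0 = -554/15, M_1 = 298/15, M_2 = 262/15, M_3 = -626/15.
On [0, 1], g(t) = -6 - 113/15·t + 149/15·t² - 2/5·t³.
With t = 1/4: g(1/4) = -1163/160.

-7.2688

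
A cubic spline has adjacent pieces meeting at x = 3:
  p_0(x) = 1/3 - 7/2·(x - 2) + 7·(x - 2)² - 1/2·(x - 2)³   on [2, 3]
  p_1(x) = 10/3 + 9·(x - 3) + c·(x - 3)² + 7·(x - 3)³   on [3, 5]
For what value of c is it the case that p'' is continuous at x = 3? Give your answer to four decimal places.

5.5000

p_0''(x) = 14 - 3·(x - 2), so p_0''(3) = 11. On the right, p_1''(3) = 2c, so c = 11/2.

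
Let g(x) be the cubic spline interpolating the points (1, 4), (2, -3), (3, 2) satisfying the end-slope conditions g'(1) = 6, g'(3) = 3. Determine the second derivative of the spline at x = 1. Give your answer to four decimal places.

-58.5000

Put M_i = g'' at the i-th knot. Here h = (1, 1) and Δ = (-7, 5), so the interior equations h_(i-1)·M_(i-1) + 2(h_(i-1)+h_i)·M_i + h_i·M_(i+1) = 6(Δ_i − Δ_(i-1)) read
  1·M_0 + 4·M_1 + 1·M_2 = 6(Δ_1 - Δ_0) = 72
Clamped end conditions give two more equations: 2h_0·M_0 + h_0·M_1 = 6(Δ_0 - g'(1)) = -78 and h_1·M_1 + 2h_1·M_2 = 6(g'(3) - Δ_1) = -12.
Solving: M_0 = -117/2, M_1 = 39, M_2 = -51/2.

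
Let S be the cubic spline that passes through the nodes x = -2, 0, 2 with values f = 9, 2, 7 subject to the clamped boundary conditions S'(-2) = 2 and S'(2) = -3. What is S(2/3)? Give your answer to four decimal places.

3.5926

Let M_i = S''(x_i). Step sizes h_i = 2, 2; slopes of the chords Δ_i = (y_(i+1) - y_i)/h_i = -7/2, 5/2.
  2·M_0 + 8·M_1 + 2·M_2 = 6(Δ_1 - Δ_0) = 36
Clamped end conditions give two more equations: 2h_0·M_0 + h_0·M_1 = 6(Δ_0 - S'(-2)) = -33 and h_1·M_1 + 2h_1·M_2 = 6(S'(2) - Δ_1) = -33.
Solving the tridiagonal system: M_0 = -14, M_1 = 23/2, M_2 = -14.
On [0, 2], S(x) = 2 - 1/2·x + 23/4·x² - 17/8·x³.
With x = 2/3: S(2/3) = 97/27.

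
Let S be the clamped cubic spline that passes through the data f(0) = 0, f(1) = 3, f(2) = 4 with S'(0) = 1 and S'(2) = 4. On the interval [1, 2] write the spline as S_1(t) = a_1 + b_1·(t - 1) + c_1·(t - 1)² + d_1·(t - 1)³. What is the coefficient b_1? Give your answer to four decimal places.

Put M_i = S'' at the i-th knot. Here h = (1, 1) and Δ = (3, 1), so the interior equations h_(i-1)·M_(i-1) + 2(h_(i-1)+h_i)·M_i + h_i·M_(i+1) = 6(Δ_i − Δ_(i-1)) read
  1·M_0 + 4·M_1 + 1·M_2 = 6(Δ_1 - Δ_0) = -12
Clamped end conditions give two more equations: 2h_0·M_0 + h_0·M_1 = 6(Δ_0 - S'(0)) = 12 and h_1·M_1 + 2h_1·M_2 = 6(S'(2) - Δ_1) = 18.
Solving the tridiagonal system: M_0 = 21/2, M_1 = -9, M_2 = 27/2.
On [1, 2], with S_1(t) = a_1 + b_1·(t - 1) + c_1·(t - 1)² + d_1·(t - 1)³: c_1 = M_1/2 = -9/2, d_1 = (M_2 - M_1)/(6h_1) = 15/4, b_1 = Δ_1 - h_1(2M_1 + M_2)/6 = 7/4.

1.7500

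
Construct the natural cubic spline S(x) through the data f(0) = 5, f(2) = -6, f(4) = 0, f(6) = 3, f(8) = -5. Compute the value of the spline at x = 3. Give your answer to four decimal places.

With M_i denoting the second derivative at x_i, h_i = 2, 2, 2, 2, and Δ_i = (y_(i+1) − y_i)/h_i = -11/2, 3, 3/2, -4:
  2·M_0 + 8·M_1 + 2·M_2 = 6(Δ_1 - Δ_0) = 51
  2·M_1 + 8·M_2 + 2·M_3 = 6(Δ_2 - Δ_1) = -9
  2·M_2 + 8·M_3 + 2·M_4 = 6(Δ_3 - Δ_2) = -33
Natural end conditions: M_0 = M_4 = 0.
Solving: M_0 = 0, M_1 = 48/7, M_2 = -27/14, M_3 = -51/14, M_4 = 0.
On [2, 4], S(x) = -6 - 13/14·(x - 2) + 24/7·(x - 2)² - 41/56·(x - 2)³.
With (x - 2) = 1: S(3) = -237/56.

-4.2321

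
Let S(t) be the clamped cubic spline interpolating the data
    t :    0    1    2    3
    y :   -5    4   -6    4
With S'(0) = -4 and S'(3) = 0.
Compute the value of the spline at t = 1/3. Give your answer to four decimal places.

-3.2790

Let M_i = S''(x_i). Step sizes h_i = 1, 1, 1; slopes of the chords Δ_i = (y_(i+1) - y_i)/h_i = 9, -10, 10.
  1·M_0 + 4·M_1 + 1·M_2 = 6(Δ_1 - Δ_0) = -114
  1·M_1 + 4·M_2 + 1·M_3 = 6(Δ_2 - Δ_1) = 120
Clamped end conditions give two more equations: 2h_0·M_0 + h_0·M_1 = 6(Δ_0 - S'(0)) = 78 and h_2·M_2 + 2h_2·M_3 = 6(S'(3) - Δ_2) = -60.
Solving: M_0 = 1042/15, M_1 = -914/15, M_2 = 904/15, M_3 = -902/15.
On [0, 1], S(t) = -5 - 4·t + 521/15·t² - 326/15·t³.
With t = 1/3: S(1/3) = -1328/405.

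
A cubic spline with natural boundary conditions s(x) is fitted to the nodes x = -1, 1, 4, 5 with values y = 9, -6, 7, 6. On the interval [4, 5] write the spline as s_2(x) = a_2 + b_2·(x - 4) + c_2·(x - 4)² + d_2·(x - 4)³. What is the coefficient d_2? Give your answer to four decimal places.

With M_i denoting the second derivative at x_i, h_i = 2, 3, 1, and Δ_i = (y_(i+1) − y_i)/h_i = -15/2, 13/3, -1:
  2·M_0 + 10·M_1 + 3·M_2 = 6(Δ_1 - Δ_0) = 71
  3·M_1 + 8·M_2 + 1·M_3 = 6(Δ_2 - Δ_1) = -32
Natural end conditions: M_0 = M_3 = 0.
Hence M_0 = 0, M_1 = 664/71, M_2 = -533/71, M_3 = 0.
On [4, 5], with s_2(x) = a_2 + b_2·(x - 4) + c_2·(x - 4)² + d_2·(x - 4)³: c_2 = M_2/2 = -533/142, d_2 = (M_3 - M_2)/(6h_2) = 533/426, b_2 = Δ_2 - h_2(2M_2 + M_3)/6 = 320/213.

1.2512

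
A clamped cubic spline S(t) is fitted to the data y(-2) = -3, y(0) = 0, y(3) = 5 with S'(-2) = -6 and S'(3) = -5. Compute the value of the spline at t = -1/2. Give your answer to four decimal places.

-2.4797

With m_i denoting the second derivative at x_i, h_i = 2, 3, and Δ_i = (y_(i+1) − y_i)/h_i = 3/2, 5/3:
  2·m_0 + 10·m_1 + 3·m_2 = 6(Δ_1 - Δ_0) = 1
Clamped end conditions give two more equations: 2h_0·m_0 + h_0·m_1 = 6(Δ_0 - S'(-2)) = 45 and h_1·m_1 + 2h_1·m_2 = 6(S'(3) - Δ_1) = -40.
Hence m_0 = 227/20, m_1 = -1/5, m_2 = -197/30.
On [-2, 0], S(t) = -3 - 6·(t + 2) + 227/40·(t + 2)² - 77/80·(t + 2)³.
With (t + 2) = 3/2: S(-1/2) = -1587/640.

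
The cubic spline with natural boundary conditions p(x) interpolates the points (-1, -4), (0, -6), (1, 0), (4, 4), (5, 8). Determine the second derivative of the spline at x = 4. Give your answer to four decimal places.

4.6038

Put m_i = p'' at the i-th knot. Here h = (1, 1, 3, 1) and Δ = (-2, 6, 4/3, 4), so the interior equations h_(i-1)·m_(i-1) + 2(h_(i-1)+h_i)·m_i + h_i·m_(i+1) = 6(Δ_i − Δ_(i-1)) read
  1·m_0 + 4·m_1 + 1·m_2 = 6(Δ_1 - Δ_0) = 48
  1·m_1 + 8·m_2 + 3·m_3 = 6(Δ_2 - Δ_1) = -28
  3·m_2 + 8·m_3 + 1·m_4 = 6(Δ_3 - Δ_2) = 16
Natural end conditions: m_0 = m_4 = 0.
Forward elimination and back-substitution give m_0 = 0, m_1 = 728/53, m_2 = -368/53, m_3 = 244/53, m_4 = 0.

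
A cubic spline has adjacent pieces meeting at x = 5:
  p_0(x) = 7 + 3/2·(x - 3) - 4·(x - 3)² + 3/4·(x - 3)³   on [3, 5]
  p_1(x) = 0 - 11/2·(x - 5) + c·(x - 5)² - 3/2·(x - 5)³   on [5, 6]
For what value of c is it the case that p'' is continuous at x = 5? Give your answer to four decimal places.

0.5000

p_0''(x) = -8 + 9/2·(x - 3), so p_0''(5) = 1. On the right, p_1''(5) = 2c, so c = 1/2.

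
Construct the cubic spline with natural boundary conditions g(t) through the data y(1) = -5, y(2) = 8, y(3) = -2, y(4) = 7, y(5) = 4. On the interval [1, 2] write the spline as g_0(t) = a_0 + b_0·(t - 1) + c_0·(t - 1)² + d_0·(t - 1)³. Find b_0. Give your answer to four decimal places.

20.7321

With m_i denoting the second derivative at x_i, h_i = 1, 1, 1, 1, and Δ_i = (y_(i+1) − y_i)/h_i = 13, -10, 9, -3:
  1·m_0 + 4·m_1 + 1·m_2 = 6(Δ_1 - Δ_0) = -138
  1·m_1 + 4·m_2 + 1·m_3 = 6(Δ_2 - Δ_1) = 114
  1·m_2 + 4·m_3 + 1·m_4 = 6(Δ_3 - Δ_2) = -72
Natural end conditions: m_0 = m_4 = 0.
Hence m_0 = 0, m_1 = -1299/28, m_2 = 333/7, m_3 = -837/28, m_4 = 0.
On [1, 2], with g_0(t) = a_0 + b_0·(t - 1) + c_0·(t - 1)² + d_0·(t - 1)³: c_0 = m_0/2 = 0, d_0 = (m_1 - m_0)/(6h_0) = -433/56, b_0 = Δ_0 - h_0(2m_0 + m_1)/6 = 1161/56.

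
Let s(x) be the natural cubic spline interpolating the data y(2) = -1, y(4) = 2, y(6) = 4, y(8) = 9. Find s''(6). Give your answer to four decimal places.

1.3000

Let M_i = s''(x_i). Step sizes h_i = 2, 2, 2; slopes of the chords Δ_i = (y_(i+1) - y_i)/h_i = 3/2, 1, 5/2.
  2·M_0 + 8·M_1 + 2·M_2 = 6(Δ_1 - Δ_0) = -3
  2·M_1 + 8·M_2 + 2·M_3 = 6(Δ_2 - Δ_1) = 9
Natural end conditions: M_0 = M_3 = 0.
Solving the tridiagonal system: M_0 = 0, M_1 = -7/10, M_2 = 13/10, M_3 = 0.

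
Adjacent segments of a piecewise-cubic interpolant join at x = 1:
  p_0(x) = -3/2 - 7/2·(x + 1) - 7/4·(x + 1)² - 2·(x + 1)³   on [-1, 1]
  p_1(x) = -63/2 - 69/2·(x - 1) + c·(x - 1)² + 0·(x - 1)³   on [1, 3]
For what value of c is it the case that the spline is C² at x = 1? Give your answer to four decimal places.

-13.7500

p_0''(x) = -7/2 - 12·(x + 1), so p_0''(1) = -55/2. On the right, p_1''(1) = 2c, so c = -55/4.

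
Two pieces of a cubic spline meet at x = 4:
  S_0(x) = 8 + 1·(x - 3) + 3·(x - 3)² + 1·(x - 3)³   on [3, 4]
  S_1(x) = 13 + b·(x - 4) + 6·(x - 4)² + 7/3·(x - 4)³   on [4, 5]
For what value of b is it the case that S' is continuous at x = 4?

10

S_0'(x) = 1 + 6·(x - 3) + 3·(x - 3)², so S_0'(4) = 10. On the right, S_1'(4) = b, so b = 10.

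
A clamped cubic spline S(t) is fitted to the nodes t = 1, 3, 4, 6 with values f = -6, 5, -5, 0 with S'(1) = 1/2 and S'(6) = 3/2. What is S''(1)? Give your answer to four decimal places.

Let σ_i = S''(x_i). Step sizes h_i = 2, 1, 2; slopes of the chords Δ_i = (y_(i+1) - y_i)/h_i = 11/2, -10, 5/2.
  2·σ_0 + 6·σ_1 + 1·σ_2 = 6(Δ_1 - Δ_0) = -93
  1·σ_1 + 6·σ_2 + 2·σ_3 = 6(Δ_2 - Δ_1) = 75
Clamped end conditions give two more equations: 2h_0·σ_0 + h_0·σ_1 = 6(Δ_0 - S'(1)) = 30 and h_2·σ_2 + 2h_2·σ_3 = 6(S'(6) - Δ_2) = -6.
Hence σ_0 = 163/8, σ_1 = -103/4, σ_2 = 83/4, σ_3 = -95/8.

20.3750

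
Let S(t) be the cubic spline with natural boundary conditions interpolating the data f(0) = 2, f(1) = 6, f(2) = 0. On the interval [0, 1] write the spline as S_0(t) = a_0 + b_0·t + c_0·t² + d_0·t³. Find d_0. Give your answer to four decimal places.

-2.5000

Put M_i = S'' at the i-th knot. Here h = (1, 1) and Δ = (4, -6), so the interior equations h_(i-1)·M_(i-1) + 2(h_(i-1)+h_i)·M_i + h_i·M_(i+1) = 6(Δ_i − Δ_(i-1)) read
  1·M_0 + 4·M_1 + 1·M_2 = 6(Δ_1 - Δ_0) = -60
Natural end conditions: M_0 = M_2 = 0.
Solving: M_0 = 0, M_1 = -15, M_2 = 0.
On [0, 1], with S_0(t) = a_0 + b_0·t + c_0·t² + d_0·t³: c_0 = M_0/2 = 0, d_0 = (M_1 - M_0)/(6h_0) = -5/2, b_0 = Δ_0 - h_0(2M_0 + M_1)/6 = 13/2.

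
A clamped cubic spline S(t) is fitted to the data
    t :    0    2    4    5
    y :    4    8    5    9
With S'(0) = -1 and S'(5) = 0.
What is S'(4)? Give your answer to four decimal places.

3.2826

Write M_i for S''(x_i). With h_i = 2, 2, 1 and divided differences Δ_i = 2, -3/2, 4, the continuity of S' gives the tridiagonal system
  2·M_0 + 8·M_1 + 2·M_2 = 6(Δ_1 - Δ_0) = -21
  2·M_1 + 6·M_2 + 1·M_3 = 6(Δ_2 - Δ_1) = 33
Clamped end conditions give two more equations: 2h_0·M_0 + h_0·M_1 = 6(Δ_0 - S'(0)) = 18 and h_2·M_2 + 2h_2·M_3 = 6(S'(5) - Δ_2) = -24.
Forward elimination and back-substitution give M_0 = 377/46, M_1 = -170/23, M_2 = 250/23, M_3 = -401/23.
On [4, 5], S'(t) = b_2 + 2c_2·(t - 4) + 3d_2·(t - 4)² with b_2 = Δ_2 - h_2(2M_2 + M_3)/6 = 151/46, c_2 = M_2/2 = 125/23, d_2 = (M_3 - M_2)/(6h_2) = -217/46. So S'(4) = 151/46.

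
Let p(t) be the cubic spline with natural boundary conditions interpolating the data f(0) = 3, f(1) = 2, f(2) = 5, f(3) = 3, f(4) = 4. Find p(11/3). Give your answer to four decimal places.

With M_i denoting the second derivative at x_i, h_i = 1, 1, 1, 1, and Δ_i = (y_(i+1) − y_i)/h_i = -1, 3, -2, 1:
  1·M_0 + 4·M_1 + 1·M_2 = 6(Δ_1 - Δ_0) = 24
  1·M_1 + 4·M_2 + 1·M_3 = 6(Δ_2 - Δ_1) = -30
  1·M_2 + 4·M_3 + 1·M_4 = 6(Δ_3 - Δ_2) = 18
Natural end conditions: M_0 = M_4 = 0.
Solving: M_0 = 0, M_1 = 249/28, M_2 = -81/7, M_3 = 207/28, M_4 = 0.
On [3, 4], p(t) = 3 - 41/28·(t - 3) + 207/56·(t - 3)² - 69/56·(t - 3)³.
With (t - 3) = 2/3: p(11/3) = 208/63.

3.3016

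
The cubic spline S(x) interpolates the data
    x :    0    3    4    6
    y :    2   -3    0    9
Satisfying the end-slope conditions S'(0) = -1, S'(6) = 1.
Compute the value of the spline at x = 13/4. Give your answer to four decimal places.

-2.5965

Write m_i for S''(x_i). With h_i = 3, 1, 2 and divided differences Δ_i = -5/3, 3, 9/2, the continuity of S' gives the tridiagonal system
  3·m_0 + 8·m_1 + 1·m_2 = 6(Δ_1 - Δ_0) = 28
  1·m_1 + 6·m_2 + 2·m_3 = 6(Δ_2 - Δ_1) = 9
Clamped end conditions give two more equations: 2h_0·m_0 + h_0·m_1 = 6(Δ_0 - S'(0)) = -4 and h_2·m_2 + 2h_2·m_3 = 6(S'(6) - Δ_2) = -21.
Hence m_0 = -115/42, m_1 = 29/7, m_2 = 43/14, m_3 = -95/14.
On [3, 4], S(x) = -3 + 31/28·(x - 3) + 29/14·(x - 3)² - 5/28·(x - 3)³.
With (x - 3) = 1/4: S(13/4) = -4653/1792.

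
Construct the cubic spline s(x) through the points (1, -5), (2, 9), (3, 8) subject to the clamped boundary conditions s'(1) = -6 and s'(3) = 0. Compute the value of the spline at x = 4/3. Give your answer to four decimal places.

Let σ_i = s''(x_i). Step sizes h_i = 1, 1; slopes of the chords Δ_i = (y_(i+1) - y_i)/h_i = 14, -1.
  1·σ_0 + 4·σ_1 + 1·σ_2 = 6(Δ_1 - Δ_0) = -90
Clamped end conditions give two more equations: 2h_0·σ_0 + h_0·σ_1 = 6(Δ_0 - s'(1)) = 120 and h_1·σ_1 + 2h_1·σ_2 = 6(s'(3) - Δ_1) = 6.
Hence σ_0 = 171/2, σ_1 = -51, σ_2 = 57/2.
On [1, 2], s(x) = -5 - 6·(x - 1) + 171/4·(x - 1)² - 91/4·(x - 1)³.
With (x - 1) = 1/3: s(4/3) = -167/54.

-3.0926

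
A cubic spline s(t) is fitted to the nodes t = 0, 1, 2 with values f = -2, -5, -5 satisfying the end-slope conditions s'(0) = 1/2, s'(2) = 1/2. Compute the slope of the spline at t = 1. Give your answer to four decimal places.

-2.5000

Put M_i = s'' at the i-th knot. Here h = (1, 1) and Δ = (-3, 0), so the interior equations h_(i-1)·M_(i-1) + 2(h_(i-1)+h_i)·M_i + h_i·M_(i+1) = 6(Δ_i − Δ_(i-1)) read
  1·M_0 + 4·M_1 + 1·M_2 = 6(Δ_1 - Δ_0) = 18
Clamped end conditions give two more equations: 2h_0·M_0 + h_0·M_1 = 6(Δ_0 - s'(0)) = -21 and h_1·M_1 + 2h_1·M_2 = 6(s'(2) - Δ_1) = 3.
Forward elimination and back-substitution give M_0 = -15, M_1 = 9, M_2 = -3.
On [1, 2], s'(t) = b_1 + 2c_1·(t - 1) + 3d_1·(t - 1)² with b_1 = Δ_1 - h_1(2M_1 + M_2)/6 = -5/2, c_1 = M_1/2 = 9/2, d_1 = (M_2 - M_1)/(6h_1) = -2. So s'(1) = -5/2.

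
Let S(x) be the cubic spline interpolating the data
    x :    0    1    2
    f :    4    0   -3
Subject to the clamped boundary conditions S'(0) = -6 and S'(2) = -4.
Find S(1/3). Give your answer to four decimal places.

2.2778

With M_i denoting the second derivative at x_i, h_i = 1, 1, and Δ_i = (y_(i+1) − y_i)/h_i = -4, -3:
  1·M_0 + 4·M_1 + 1·M_2 = 6(Δ_1 - Δ_0) = 6
Clamped end conditions give two more equations: 2h_0·M_0 + h_0·M_1 = 6(Δ_0 - S'(0)) = 12 and h_1·M_1 + 2h_1·M_2 = 6(S'(2) - Δ_1) = -6.
Solving the tridiagonal system: M_0 = 11/2, M_1 = 1, M_2 = -7/2.
On [0, 1], S(x) = 4 - 6·x + 11/4·x² - 3/4·x³.
With x = 1/3: S(1/3) = 41/18.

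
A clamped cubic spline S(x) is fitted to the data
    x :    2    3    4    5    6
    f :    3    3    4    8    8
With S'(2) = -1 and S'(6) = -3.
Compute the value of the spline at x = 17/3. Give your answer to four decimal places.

8.6680

Put M_i = S'' at the i-th knot. Here h = (1, 1, 1, 1) and Δ = (0, 1, 4, 0), so the interior equations h_(i-1)·M_(i-1) + 2(h_(i-1)+h_i)·M_i + h_i·M_(i+1) = 6(Δ_i − Δ_(i-1)) read
  1·M_0 + 4·M_1 + 1·M_2 = 6(Δ_1 - Δ_0) = 6
  1·M_1 + 4·M_2 + 1·M_3 = 6(Δ_2 - Δ_1) = 18
  1·M_2 + 4·M_3 + 1·M_4 = 6(Δ_3 - Δ_2) = -24
Clamped end conditions give two more equations: 2h_0·M_0 + h_0·M_1 = 6(Δ_0 - S'(2)) = 6 and h_3·M_3 + 2h_3·M_4 = 6(S'(6) - Δ_3) = -18.
Forward elimination and back-substitution give M_0 = 97/28, M_1 = -13/14, M_2 = 25/4, M_3 = -85/14, M_4 = -167/28.
On [5, 6], S(x) = 8 + 169/56·(x - 5) - 85/28·(x - 5)² + 1/56·(x - 5)³.
With (x - 5) = 2/3: S(17/3) = 6553/756.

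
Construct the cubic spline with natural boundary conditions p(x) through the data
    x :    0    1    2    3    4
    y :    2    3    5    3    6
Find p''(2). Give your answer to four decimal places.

-9.4286

Write m_i for p''(x_i). With h_i = 1, 1, 1, 1 and divided differences Δ_i = 1, 2, -2, 3, the continuity of p' gives the tridiagonal system
  1·m_0 + 4·m_1 + 1·m_2 = 6(Δ_1 - Δ_0) = 6
  1·m_1 + 4·m_2 + 1·m_3 = 6(Δ_2 - Δ_1) = -24
  1·m_2 + 4·m_3 + 1·m_4 = 6(Δ_3 - Δ_2) = 30
Natural end conditions: m_0 = m_4 = 0.
Solving: m_0 = 0, m_1 = 27/7, m_2 = -66/7, m_3 = 69/7, m_4 = 0.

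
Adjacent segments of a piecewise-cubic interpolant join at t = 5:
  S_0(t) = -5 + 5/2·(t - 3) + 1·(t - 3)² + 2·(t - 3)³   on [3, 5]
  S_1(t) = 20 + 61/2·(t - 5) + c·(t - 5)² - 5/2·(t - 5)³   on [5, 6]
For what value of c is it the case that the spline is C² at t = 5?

S_0''(t) = 2 + 12·(t - 3), so S_0''(5) = 26. On the right, S_1''(5) = 2c, so c = 13.

13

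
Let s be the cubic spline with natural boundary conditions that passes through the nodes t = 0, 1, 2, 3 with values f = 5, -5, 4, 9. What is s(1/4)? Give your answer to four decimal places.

Write M_i for s''(x_i). With h_i = 1, 1, 1 and divided differences Δ_i = -10, 9, 5, the continuity of s' gives the tridiagonal system
  1·M_0 + 4·M_1 + 1·M_2 = 6(Δ_1 - Δ_0) = 114
  1·M_1 + 4·M_2 + 1·M_3 = 6(Δ_2 - Δ_1) = -24
Natural end conditions: M_0 = M_3 = 0.
Solving: M_0 = 0, M_1 = 32, M_2 = -14, M_3 = 0.
On [0, 1], s(t) = 5 - 46/3·t + 0·t² + 16/3·t³.
With t = 1/4: s(1/4) = 5/4.

1.2500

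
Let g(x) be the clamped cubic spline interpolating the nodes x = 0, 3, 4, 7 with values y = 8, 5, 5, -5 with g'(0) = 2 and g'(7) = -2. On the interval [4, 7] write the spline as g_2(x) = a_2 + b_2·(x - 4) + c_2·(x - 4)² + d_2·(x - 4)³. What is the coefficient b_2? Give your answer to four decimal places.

With M_i denoting the second derivative at x_i, h_i = 3, 1, 3, and Δ_i = (y_(i+1) − y_i)/h_i = -1, 0, -10/3:
  3·M_0 + 8·M_1 + 1·M_2 = 6(Δ_1 - Δ_0) = 6
  1·M_1 + 8·M_2 + 3·M_3 = 6(Δ_2 - Δ_1) = -20
Clamped end conditions give two more equations: 2h_0·M_0 + h_0·M_1 = 6(Δ_0 - g'(0)) = -18 and h_2·M_2 + 2h_2·M_3 = 6(g'(7) - Δ_2) = 8.
Solving the tridiagonal system: M_0 = -246/55, M_1 = 162/55, M_2 = -228/55, M_3 = 562/165.
On [4, 7], with g_2(x) = a_2 + b_2·(x - 4) + c_2·(x - 4)² + d_2·(x - 4)³: c_2 = M_2/2 = -114/55, d_2 = (M_3 - M_2)/(6h_2) = 623/1485, b_2 = Δ_2 - h_2(2M_2 + M_3)/6 = -49/55.

-0.8909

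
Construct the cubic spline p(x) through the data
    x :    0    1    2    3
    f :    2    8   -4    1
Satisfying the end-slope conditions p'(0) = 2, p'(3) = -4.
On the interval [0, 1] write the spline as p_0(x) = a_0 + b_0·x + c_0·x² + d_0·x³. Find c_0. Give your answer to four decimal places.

18.2000

With m_i denoting the second derivative at x_i, h_i = 1, 1, 1, and Δ_i = (y_(i+1) − y_i)/h_i = 6, -12, 5:
  1·m_0 + 4·m_1 + 1·m_2 = 6(Δ_1 - Δ_0) = -108
  1·m_1 + 4·m_2 + 1·m_3 = 6(Δ_2 - Δ_1) = 102
Clamped end conditions give two more equations: 2h_0·m_0 + h_0·m_1 = 6(Δ_0 - p'(0)) = 24 and h_2·m_2 + 2h_2·m_3 = 6(p'(3) - Δ_2) = -54.
Hence m_0 = 182/5, m_1 = -244/5, m_2 = 254/5, m_3 = -262/5.
On [0, 1], with p_0(x) = a_0 + b_0·x + c_0·x² + d_0·x³: c_0 = m_0/2 = 91/5, d_0 = (m_1 - m_0)/(6h_0) = -71/5, b_0 = Δ_0 - h_0(2m_0 + m_1)/6 = 2.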